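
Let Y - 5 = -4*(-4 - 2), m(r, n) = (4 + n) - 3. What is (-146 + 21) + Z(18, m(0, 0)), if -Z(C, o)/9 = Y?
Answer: -386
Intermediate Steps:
m(r, n) = 1 + n
Y = 29 (Y = 5 - 4*(-4 - 2) = 5 - 4*(-6) = 5 + 24 = 29)
Z(C, o) = -261 (Z(C, o) = -9*29 = -261)
(-146 + 21) + Z(18, m(0, 0)) = (-146 + 21) - 261 = -125 - 261 = -386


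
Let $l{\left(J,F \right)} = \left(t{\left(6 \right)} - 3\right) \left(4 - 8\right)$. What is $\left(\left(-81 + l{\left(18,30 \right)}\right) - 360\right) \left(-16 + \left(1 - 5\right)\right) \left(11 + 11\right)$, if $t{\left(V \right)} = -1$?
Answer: $187000$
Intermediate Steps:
$l{\left(J,F \right)} = 16$ ($l{\left(J,F \right)} = \left(-1 - 3\right) \left(4 - 8\right) = \left(-4\right) \left(-4\right) = 16$)
$\left(\left(-81 + l{\left(18,30 \right)}\right) - 360\right) \left(-16 + \left(1 - 5\right)\right) \left(11 + 11\right) = \left(\left(-81 + 16\right) - 360\right) \left(-16 + \left(1 - 5\right)\right) \left(11 + 11\right) = \left(-65 - 360\right) \left(-16 + \left(1 - 5\right)\right) 22 = - 425 \left(-16 - 4\right) 22 = - 425 \left(\left(-20\right) 22\right) = \left(-425\right) \left(-440\right) = 187000$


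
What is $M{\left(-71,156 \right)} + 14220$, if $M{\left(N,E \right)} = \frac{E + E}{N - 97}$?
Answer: $\frac{99527}{7} \approx 14218.0$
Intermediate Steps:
$M{\left(N,E \right)} = \frac{2 E}{-97 + N}$
$M{\left(-71,156 \right)} + 14220 = 2 \cdot 156 \frac{1}{-97 - 71} + 14220 = 2 \cdot 156 \frac{1}{-168} + 14220 = 2 \cdot 156 \left(- \frac{1}{168}\right) + 14220 = - \frac{13}{7} + 14220 = \frac{99527}{7}$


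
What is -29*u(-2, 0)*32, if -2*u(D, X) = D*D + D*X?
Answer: 1856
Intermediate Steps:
u(D, X) = -D²/2 - D*X/2 (u(D, X) = -(D*D + D*X)/2 = -(D² + D*X)/2 = -D²/2 - D*X/2)
-29*u(-2, 0)*32 = -(-29)*(-2)*(-2 + 0)/2*32 = -(-29)*(-2)*(-2)/2*32 = -29*(-2)*32 = 58*32 = 1856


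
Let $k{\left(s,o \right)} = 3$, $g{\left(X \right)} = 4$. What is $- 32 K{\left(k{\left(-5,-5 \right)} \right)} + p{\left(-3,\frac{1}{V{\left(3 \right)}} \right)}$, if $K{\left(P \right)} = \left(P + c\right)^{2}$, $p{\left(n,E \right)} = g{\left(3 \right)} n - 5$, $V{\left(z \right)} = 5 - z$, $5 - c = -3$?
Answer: $-3889$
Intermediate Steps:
$c = 8$ ($c = 5 - -3 = 5 + 3 = 8$)
$p{\left(n,E \right)} = -5 + 4 n$ ($p{\left(n,E \right)} = 4 n - 5 = -5 + 4 n$)
$K{\left(P \right)} = \left(8 + P\right)^{2}$ ($K{\left(P \right)} = \left(P + 8\right)^{2} = \left(8 + P\right)^{2}$)
$- 32 K{\left(k{\left(-5,-5 \right)} \right)} + p{\left(-3,\frac{1}{V{\left(3 \right)}} \right)} = - 32 \left(8 + 3\right)^{2} + \left(-5 + 4 \left(-3\right)\right) = - 32 \cdot 11^{2} - 17 = \left(-32\right) 121 - 17 = -3872 - 17 = -3889$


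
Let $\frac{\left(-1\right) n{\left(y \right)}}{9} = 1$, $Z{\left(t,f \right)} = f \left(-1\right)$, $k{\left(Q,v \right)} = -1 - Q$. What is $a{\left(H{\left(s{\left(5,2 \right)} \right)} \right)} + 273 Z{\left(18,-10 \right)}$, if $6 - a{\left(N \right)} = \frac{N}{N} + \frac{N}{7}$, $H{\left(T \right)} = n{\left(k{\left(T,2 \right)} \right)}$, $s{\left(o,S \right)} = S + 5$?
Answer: $\frac{19154}{7} \approx 2736.3$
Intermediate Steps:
$s{\left(o,S \right)} = 5 + S$
$Z{\left(t,f \right)} = - f$
$n{\left(y \right)} = -9$ ($n{\left(y \right)} = \left(-9\right) 1 = -9$)
$H{\left(T \right)} = -9$
$a{\left(N \right)} = 5 - \frac{N}{7}$ ($a{\left(N \right)} = 6 - \left(\frac{N}{N} + \frac{N}{7}\right) = 6 - \left(1 + N \frac{1}{7}\right) = 6 - \left(1 + \frac{N}{7}\right) = 5 - \frac{N}{7}$)
$a{\left(H{\left(s{\left(5,2 \right)} \right)} \right)} + 273 Z{\left(18,-10 \right)} = \left(5 - - \frac{9}{7}\right) + 273 \left(\left(-1\right) \left(-10\right)\right) = \left(5 + \frac{9}{7}\right) + 273 \cdot 10 = \frac{44}{7} + 2730 = \frac{19154}{7}$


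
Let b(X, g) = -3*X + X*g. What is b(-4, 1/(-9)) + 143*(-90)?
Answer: -115718/9 ≈ -12858.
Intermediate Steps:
b(-4, 1/(-9)) + 143*(-90) = -4*(-3 + 1/(-9)) + 143*(-90) = -4*(-3 - 1/9) - 12870 = -4*(-28/9) - 12870 = 112/9 - 12870 = -115718/9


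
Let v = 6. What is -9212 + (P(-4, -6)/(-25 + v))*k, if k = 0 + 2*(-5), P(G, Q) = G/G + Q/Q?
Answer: -175008/19 ≈ -9211.0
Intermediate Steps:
P(G, Q) = 2 (P(G, Q) = 1 + 1 = 2)
k = -10 (k = 0 - 10 = -10)
-9212 + (P(-4, -6)/(-25 + v))*k = -9212 + (2/(-25 + 6))*(-10) = -9212 + (2/(-19))*(-10) = -9212 + (2*(-1/19))*(-10) = -9212 - 2/19*(-10) = -9212 + 20/19 = -175008/19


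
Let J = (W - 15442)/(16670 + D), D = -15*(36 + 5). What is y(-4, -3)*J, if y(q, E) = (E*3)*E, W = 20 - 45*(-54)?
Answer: -350784/16055 ≈ -21.849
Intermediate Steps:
W = 2450 (W = 20 + 2430 = 2450)
y(q, E) = 3*E² (y(q, E) = (3*E)*E = 3*E²)
D = -615 (D = -15*41 = -615)
J = -12992/16055 (J = (2450 - 15442)/(16670 - 615) = -12992/16055 ≈ -0.80922)
y(-4, -3)*J = (3*(-3)²)*(-12992/16055) = (3*9)*(-12992/16055) = 27*(-12992/16055) = -350784/16055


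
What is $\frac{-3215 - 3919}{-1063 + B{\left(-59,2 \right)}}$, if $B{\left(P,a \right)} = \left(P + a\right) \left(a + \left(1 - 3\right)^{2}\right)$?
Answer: $\frac{7134}{1405} \approx 5.0776$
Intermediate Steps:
$B{\left(P,a \right)} = \left(4 + a\right) \left(P + a\right)$ ($B{\left(P,a \right)} = \left(P + a\right) \left(a + \left(-2\right)^{2}\right) = \left(P + a\right) \left(a + 4\right) = \left(P + a\right) \left(4 + a\right) = \left(4 + a\right) \left(P + a\right)$)
$\frac{-3215 - 3919}{-1063 + B{\left(-59,2 \right)}} = \frac{-3215 - 3919}{-1063 + \left(2^{2} + 4 \left(-59\right) + 4 \cdot 2 - 118\right)} = - \frac{7134}{-1063 + \left(4 - 236 + 8 - 118\right)} = - \frac{7134}{-1063 - 342} = - \frac{7134}{-1405} = \left(-7134\right) \left(- \frac{1}{1405}\right) = \frac{7134}{1405}$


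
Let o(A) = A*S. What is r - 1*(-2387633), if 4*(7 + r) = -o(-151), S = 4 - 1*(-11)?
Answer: 9552769/4 ≈ 2.3882e+6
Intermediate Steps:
S = 15 (S = 4 + 11 = 15)
o(A) = 15*A (o(A) = A*15 = 15*A)
r = 2237/4 (r = -7 + (-15*(-151))/4 = -7 + (-1*(-2265))/4 = -7 + (¼)*2265 = -7 + 2265/4 = 2237/4 ≈ 559.25)
r - 1*(-2387633) = 2237/4 - 1*(-2387633) = 2237/4 + 2387633 = 9552769/4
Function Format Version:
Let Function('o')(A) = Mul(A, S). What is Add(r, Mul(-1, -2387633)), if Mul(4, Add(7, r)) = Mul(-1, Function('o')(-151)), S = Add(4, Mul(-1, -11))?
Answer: Rational(9552769, 4) ≈ 2.3882e+6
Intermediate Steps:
S = 15 (S = Add(4, 11) = 15)
Function('o')(A) = Mul(15, A) (Function('o')(A) = Mul(A, 15) = Mul(15, A))
r = Rational(2237, 4) (r = Add(-7, Mul(Rational(1, 4), Mul(-1, Mul(15, -151)))) = Add(-7, Mul(Rational(1, 4), Mul(-1, -2265))) = Add(-7, Mul(Rational(1, 4), 2265)) = Add(-7, Rational(2265, 4)) = Rational(2237, 4) ≈ 559.25)
Add(r, Mul(-1, -2387633)) = Add(Rational(2237, 4), Mul(-1, -2387633)) = Add(Rational(2237, 4), 2387633) = Rational(9552769, 4)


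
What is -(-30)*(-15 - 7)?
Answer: -660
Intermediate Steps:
-(-30)*(-15 - 7) = -(-30)*(-22) = -1*660 = -660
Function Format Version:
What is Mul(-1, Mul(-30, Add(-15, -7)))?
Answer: -660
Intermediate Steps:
Mul(-1, Mul(-30, Add(-15, -7))) = Mul(-1, Mul(-30, -22)) = Mul(-1, 660) = -660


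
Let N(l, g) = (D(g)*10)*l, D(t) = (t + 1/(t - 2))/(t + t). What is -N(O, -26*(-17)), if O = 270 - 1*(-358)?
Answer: -30533517/9724 ≈ -3140.0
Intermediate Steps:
D(t) = (t + 1/(-2 + t))/(2*t) (D(t) = (t + 1/(-2 + t))/((2*t)) = (t + 1/(-2 + t))*(1/(2*t)) = (t + 1/(-2 + t))/(2*t))
O = 628 (O = 270 + 358 = 628)
N(l, g) = 5*l*(1 + g² - 2*g)/(g*(-2 + g)) (N(l, g) = (((1 + g² - 2*g)/(2*g*(-2 + g)))*10)*l = (5*(1 + g² - 2*g)/(g*(-2 + g)))*l = 5*l*(1 + g² - 2*g)/(g*(-2 + g)))
-N(O, -26*(-17)) = -5*628*(1 + (-26*(-17))² - (-52)*(-17))/(((-26*(-17)))*(-2 - 26*(-17))) = -5*628*(1 + 442² - 2*442)/(442*(-2 + 442)) = -5*628*(1 + 195364 - 884)/(442*440) = -5*628*194481/(442*440) = -1*30533517/9724 = -30533517/9724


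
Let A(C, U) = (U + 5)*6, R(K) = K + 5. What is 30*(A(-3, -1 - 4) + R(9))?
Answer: 420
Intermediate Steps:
R(K) = 5 + K
A(C, U) = 30 + 6*U (A(C, U) = (5 + U)*6 = 30 + 6*U)
30*(A(-3, -1 - 4) + R(9)) = 30*((30 + 6*(-1 - 4)) + (5 + 9)) = 30*((30 + 6*(-5)) + 14) = 30*((30 - 30) + 14) = 30*(0 + 14) = 30*14 = 420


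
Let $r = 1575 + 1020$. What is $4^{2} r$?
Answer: $41520$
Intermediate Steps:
$r = 2595$
$4^{2} r = 4^{2} \cdot 2595 = 16 \cdot 2595 = 41520$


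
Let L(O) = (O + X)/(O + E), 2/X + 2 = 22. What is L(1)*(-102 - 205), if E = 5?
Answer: -3377/60 ≈ -56.283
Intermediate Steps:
X = ⅒ (X = 2/(-2 + 22) = 2/20 = 2*(1/20) = ⅒ ≈ 0.10000)
L(O) = (⅒ + O)/(5 + O) (L(O) = (O + ⅒)/(O + 5) = (⅒ + O)/(5 + O))
L(1)*(-102 - 205) = ((⅒ + 1)/(5 + 1))*(-102 - 205) = ((11/10)/6)*(-307) = ((⅙)*(11/10))*(-307) = (11/60)*(-307) = -3377/60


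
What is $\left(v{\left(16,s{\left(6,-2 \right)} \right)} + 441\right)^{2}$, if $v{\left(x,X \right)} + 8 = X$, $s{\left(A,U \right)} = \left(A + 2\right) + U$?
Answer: $192721$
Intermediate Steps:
$s{\left(A,U \right)} = 2 + A + U$ ($s{\left(A,U \right)} = \left(2 + A\right) + U = 2 + A + U$)
$v{\left(x,X \right)} = -8 + X$
$\left(v{\left(16,s{\left(6,-2 \right)} \right)} + 441\right)^{2} = \left(\left(-8 + \left(2 + 6 - 2\right)\right) + 441\right)^{2} = \left(\left(-8 + 6\right) + 441\right)^{2} = \left(-2 + 441\right)^{2} = 439^{2} = 192721$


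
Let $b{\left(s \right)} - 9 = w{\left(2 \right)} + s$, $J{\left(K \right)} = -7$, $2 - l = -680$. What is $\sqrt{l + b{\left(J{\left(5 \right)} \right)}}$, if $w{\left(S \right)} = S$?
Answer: $7 \sqrt{14} \approx 26.192$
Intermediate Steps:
$l = 682$ ($l = 2 - -680 = 2 + 680 = 682$)
$b{\left(s \right)} = 11 + s$ ($b{\left(s \right)} = 9 + \left(2 + s\right) = 11 + s$)
$\sqrt{l + b{\left(J{\left(5 \right)} \right)}} = \sqrt{682 + \left(11 - 7\right)} = \sqrt{682 + 4} = \sqrt{686} = 7 \sqrt{14}$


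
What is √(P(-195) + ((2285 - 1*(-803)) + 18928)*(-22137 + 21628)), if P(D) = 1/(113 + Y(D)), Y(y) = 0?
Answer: I*√143091252623/113 ≈ 3347.6*I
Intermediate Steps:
P(D) = 1/113 (P(D) = 1/(113 + 0) = 1/113)
√(P(-195) + ((2285 - 1*(-803)) + 18928)*(-22137 + 21628)) = √(1/113 + ((2285 - 1*(-803)) + 18928)*(-22137 + 21628)) = √(1/113 + ((2285 + 803) + 18928)*(-509)) = √(1/113 + (3088 + 18928)*(-509)) = √(1/113 + 22016*(-509)) = √(1/113 - 11206144) = √(-1266294271/113) = I*√143091252623/113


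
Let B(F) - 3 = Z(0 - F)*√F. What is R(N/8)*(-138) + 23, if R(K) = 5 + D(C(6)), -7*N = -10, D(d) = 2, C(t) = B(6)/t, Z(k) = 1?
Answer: -943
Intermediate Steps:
B(F) = 3 + √F (B(F) = 3 + 1*√F = 3 + √F)
C(t) = (3 + √6)/t
N = 10/7 (N = -⅐*(-10) = 10/7 ≈ 1.4286)
R(K) = 7 (R(K) = 5 + 2 = 7)
R(N/8)*(-138) + 23 = 7*(-138) + 23 = -966 + 23 = -943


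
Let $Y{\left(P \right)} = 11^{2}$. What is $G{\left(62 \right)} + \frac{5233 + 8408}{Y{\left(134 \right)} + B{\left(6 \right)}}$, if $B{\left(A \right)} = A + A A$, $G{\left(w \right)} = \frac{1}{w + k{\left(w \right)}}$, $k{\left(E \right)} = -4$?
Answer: $\frac{791341}{9454} \approx 83.704$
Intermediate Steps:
$Y{\left(P \right)} = 121$
$G{\left(w \right)} = \frac{1}{-4 + w}$ ($G{\left(w \right)} = \frac{1}{w - 4} = \frac{1}{-4 + w}$)
$B{\left(A \right)} = A + A^{2}$
$G{\left(62 \right)} + \frac{5233 + 8408}{Y{\left(134 \right)} + B{\left(6 \right)}} = \frac{1}{-4 + 62} + \frac{5233 + 8408}{121 + 6 \left(1 + 6\right)} = \frac{1}{58} + \frac{13641}{121 + 6 \cdot 7} = \frac{1}{58} + \frac{13641}{121 + 42} = \frac{1}{58} + \frac{13641}{163} = \frac{791341}{9454}$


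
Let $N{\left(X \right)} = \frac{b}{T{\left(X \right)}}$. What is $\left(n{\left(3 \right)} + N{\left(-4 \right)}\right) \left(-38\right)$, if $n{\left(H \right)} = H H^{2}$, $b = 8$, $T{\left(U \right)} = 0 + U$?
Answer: $-950$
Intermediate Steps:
$T{\left(U \right)} = U$
$N{\left(X \right)} = \frac{8}{X}$
$n{\left(H \right)} = H^{3}$
$\left(n{\left(3 \right)} + N{\left(-4 \right)}\right) \left(-38\right) = \left(3^{3} + \frac{8}{-4}\right) \left(-38\right) = \left(27 + 8 \left(- \frac{1}{4}\right)\right) \left(-38\right) = \left(27 - 2\right) \left(-38\right) = 25 \left(-38\right) = -950$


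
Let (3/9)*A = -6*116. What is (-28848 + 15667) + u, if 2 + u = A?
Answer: -15271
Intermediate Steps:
A = -2088 (A = 3*(-6*116) = 3*(-696) = -2088)
u = -2090 (u = -2 - 2088 = -2090)
(-28848 + 15667) + u = (-28848 + 15667) - 2090 = -13181 - 2090 = -15271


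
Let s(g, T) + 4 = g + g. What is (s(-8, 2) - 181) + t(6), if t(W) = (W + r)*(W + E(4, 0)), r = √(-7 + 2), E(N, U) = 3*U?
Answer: -165 + 6*I*√5 ≈ -165.0 + 13.416*I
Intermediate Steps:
s(g, T) = -4 + 2*g (s(g, T) = -4 + (g + g) = -4 + 2*g)
r = I*√5 (r = √(-5) = I*√5 ≈ 2.2361*I)
t(W) = W*(W + I*√5) (t(W) = (W + I*√5)*(W + 3*0) = (W + I*√5)*(W + 0) = (W + I*√5)*W = W*(W + I*√5))
(s(-8, 2) - 181) + t(6) = ((-4 + 2*(-8)) - 181) + 6*(6 + I*√5) = ((-4 - 16) - 181) + (36 + 6*I*√5) = (-20 - 181) + (36 + 6*I*√5) = -201 + (36 + 6*I*√5) = -165 + 6*I*√5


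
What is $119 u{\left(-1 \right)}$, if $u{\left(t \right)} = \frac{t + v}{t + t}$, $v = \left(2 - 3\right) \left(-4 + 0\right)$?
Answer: $- \frac{357}{2} \approx -178.5$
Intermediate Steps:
$v = 4$ ($v = \left(-1\right) \left(-4\right) = 4$)
$u{\left(t \right)} = \frac{4 + t}{2 t}$ ($u{\left(t \right)} = \frac{t + 4}{t + t} = \frac{4 + t}{2 t}$)
$119 u{\left(-1 \right)} = 119 \frac{4 - 1}{2 \left(-1\right)} = 119 \cdot \frac{1}{2} \left(-1\right) 3 = 119 \left(- \frac{3}{2}\right) = - \frac{357}{2}$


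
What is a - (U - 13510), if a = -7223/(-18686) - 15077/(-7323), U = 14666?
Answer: -157849617317/136837578 ≈ -1153.6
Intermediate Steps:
a = 334622851/136837578 (a = -7223*(-1/18686) - 15077*(-1/7323) = 7223/18686 + 15077/7323 = 334622851/136837578 ≈ 2.4454)
a - (U - 13510) = 334622851/136837578 - (14666 - 13510) = 334622851/136837578 - 1*1156 = 334622851/136837578 - 1156 = -157849617317/136837578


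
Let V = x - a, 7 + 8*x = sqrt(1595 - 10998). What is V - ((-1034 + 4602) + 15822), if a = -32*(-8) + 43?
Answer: -157519/8 + I*sqrt(9403)/8 ≈ -19690.0 + 12.121*I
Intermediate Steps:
a = 299 (a = 256 + 43 = 299)
x = -7/8 + I*sqrt(9403)/8 (x = -7/8 + sqrt(1595 - 10998)/8 = -7/8 + sqrt(-9403)/8 = -7/8 + (I*sqrt(9403))/8 = -7/8 + I*sqrt(9403)/8 ≈ -0.875 + 12.121*I)
V = -2399/8 + I*sqrt(9403)/8 (V = (-7/8 + I*sqrt(9403)/8) - 1*299 = (-7/8 + I*sqrt(9403)/8) - 299 = -2399/8 + I*sqrt(9403)/8 ≈ -299.88 + 12.121*I)
V - ((-1034 + 4602) + 15822) = (-2399/8 + I*sqrt(9403)/8) - ((-1034 + 4602) + 15822) = (-2399/8 + I*sqrt(9403)/8) - (3568 + 15822) = (-2399/8 + I*sqrt(9403)/8) - 1*19390 = (-2399/8 + I*sqrt(9403)/8) - 19390 = -157519/8 + I*sqrt(9403)/8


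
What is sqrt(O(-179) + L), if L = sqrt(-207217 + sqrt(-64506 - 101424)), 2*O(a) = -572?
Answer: sqrt(-286 + sqrt(-207217 + I*sqrt(165930))) ≈ 11.221 + 20.284*I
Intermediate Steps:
O(a) = -286 (O(a) = (1/2)*(-572) = -286)
L = sqrt(-207217 + I*sqrt(165930)) (L = sqrt(-207217 + sqrt(-165930)) = sqrt(-207217 + I*sqrt(165930)) ≈ 0.447 + 455.21*I)
sqrt(O(-179) + L) = sqrt(-286 + sqrt(-207217 + I*sqrt(165930)))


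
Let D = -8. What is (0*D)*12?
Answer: 0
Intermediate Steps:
(0*D)*12 = (0*(-8))*12 = 0*12 = 0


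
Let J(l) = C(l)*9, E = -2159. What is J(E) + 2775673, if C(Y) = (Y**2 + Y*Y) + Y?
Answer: 86659300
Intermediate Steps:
C(Y) = Y + 2*Y**2 (C(Y) = (Y**2 + Y**2) + Y = 2*Y**2 + Y = Y + 2*Y**2)
J(l) = 9*l*(1 + 2*l) (J(l) = (l*(1 + 2*l))*9 = 9*l*(1 + 2*l))
J(E) + 2775673 = 9*(-2159)*(1 + 2*(-2159)) + 2775673 = 9*(-2159)*(1 - 4318) + 2775673 = 9*(-2159)*(-4317) + 2775673 = 83883627 + 2775673 = 86659300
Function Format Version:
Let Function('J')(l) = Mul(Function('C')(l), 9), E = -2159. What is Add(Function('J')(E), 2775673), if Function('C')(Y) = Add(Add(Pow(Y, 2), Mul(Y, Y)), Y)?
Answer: 86659300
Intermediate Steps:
Function('C')(Y) = Add(Y, Mul(2, Pow(Y, 2))) (Function('C')(Y) = Add(Add(Pow(Y, 2), Pow(Y, 2)), Y) = Add(Mul(2, Pow(Y, 2)), Y) = Add(Y, Mul(2, Pow(Y, 2))))
Function('J')(l) = Mul(9, l, Add(1, Mul(2, l))) (Function('J')(l) = Mul(Mul(l, Add(1, Mul(2, l))), 9) = Mul(9, l, Add(1, Mul(2, l))))
Add(Function('J')(E), 2775673) = Add(Mul(9, -2159, Add(1, Mul(2, -2159))), 2775673) = Add(Mul(9, -2159, Add(1, -4318)), 2775673) = Add(Mul(9, -2159, -4317), 2775673) = Add(83883627, 2775673) = 86659300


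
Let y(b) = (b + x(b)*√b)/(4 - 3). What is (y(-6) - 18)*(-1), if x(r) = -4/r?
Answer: 24 - 2*I*√6/3 ≈ 24.0 - 1.633*I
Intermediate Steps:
y(b) = b - 4/√b (y(b) = (b + (-4/b)*√b)/(4 - 3) = (b - 4/√b)/1 = (b - 4/√b)*1 = b - 4/√b)
(y(-6) - 18)*(-1) = ((-6 - (-2)*I*√6/3) - 18)*(-1) = ((-6 + 2*I*√6/3) - 18)*(-1) = (-24 + 2*I*√6/3)*(-1) = 24 - 2*I*√6/3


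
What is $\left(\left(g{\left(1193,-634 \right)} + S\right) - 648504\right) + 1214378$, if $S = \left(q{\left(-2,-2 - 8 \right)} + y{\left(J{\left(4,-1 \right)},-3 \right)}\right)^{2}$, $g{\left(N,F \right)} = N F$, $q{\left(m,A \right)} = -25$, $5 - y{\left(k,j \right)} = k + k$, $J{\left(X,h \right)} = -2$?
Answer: $-190232$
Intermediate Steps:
$y{\left(k,j \right)} = 5 - 2 k$ ($y{\left(k,j \right)} = 5 - \left(k + k\right) = 5 - 2 k$)
$g{\left(N,F \right)} = F N$
$S = 256$ ($S = \left(-25 + \left(5 - -4\right)\right)^{2} = \left(-25 + \left(5 + 4\right)\right)^{2} = \left(-25 + 9\right)^{2} = \left(-16\right)^{2} = 256$)
$\left(\left(g{\left(1193,-634 \right)} + S\right) - 648504\right) + 1214378 = \left(\left(\left(-634\right) 1193 + 256\right) - 648504\right) + 1214378 = \left(\left(-756362 + 256\right) - 648504\right) + 1214378 = \left(-756106 - 648504\right) + 1214378 = -1404610 + 1214378 = -190232$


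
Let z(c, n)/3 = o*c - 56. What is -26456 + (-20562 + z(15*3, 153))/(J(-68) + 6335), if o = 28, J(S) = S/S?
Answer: -27940361/1056 ≈ -26459.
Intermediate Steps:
J(S) = 1
z(c, n) = -168 + 84*c (z(c, n) = 3*(28*c - 56) = 3*(-56 + 28*c) = -168 + 84*c)
-26456 + (-20562 + z(15*3, 153))/(J(-68) + 6335) = -26456 + (-20562 + (-168 + 84*(15*3)))/(1 + 6335) = -26456 + (-20562 + (-168 + 84*45))/6336 = -26456 + (-20562 + (-168 + 3780))*(1/6336) = -26456 + (-20562 + 3612)*(1/6336) = -26456 - 16950*1/6336 = -26456 - 2825/1056 = -27940361/1056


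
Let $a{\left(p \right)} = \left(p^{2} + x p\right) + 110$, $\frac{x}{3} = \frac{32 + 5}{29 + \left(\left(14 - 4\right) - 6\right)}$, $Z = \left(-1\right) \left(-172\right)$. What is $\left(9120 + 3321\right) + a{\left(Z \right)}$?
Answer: $\frac{469849}{11} \approx 42714.0$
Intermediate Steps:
$Z = 172$
$x = \frac{37}{11}$ ($x = 3 \frac{32 + 5}{29 + \left(\left(14 - 4\right) - 6\right)} = 3 \frac{37}{29 + \left(\left(14 - 4\right) - 6\right)} = 3 \frac{37}{29 + \left(10 - 6\right)} = 3 \frac{37}{29 + 4} = 3 \cdot \frac{37}{33} = \frac{37}{11} \approx 3.3636$)
$a{\left(p \right)} = 110 + p^{2} + \frac{37 p}{11}$ ($a{\left(p \right)} = \left(p^{2} + \frac{37 p}{11}\right) + 110 = 110 + p^{2} + \frac{37 p}{11}$)
$\left(9120 + 3321\right) + a{\left(Z \right)} = \left(9120 + 3321\right) + \left(110 + 172^{2} + \frac{37}{11} \cdot 172\right) = 12441 + \left(110 + 29584 + \frac{6364}{11}\right) = 12441 + \frac{332998}{11} = \frac{469849}{11}$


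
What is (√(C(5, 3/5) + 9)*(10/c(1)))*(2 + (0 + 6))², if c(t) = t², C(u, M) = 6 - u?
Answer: 640*√10 ≈ 2023.9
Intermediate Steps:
(√(C(5, 3/5) + 9)*(10/c(1)))*(2 + (0 + 6))² = (√((6 - 1*5) + 9)*(10/(1²)))*(2 + (0 + 6))² = (√((6 - 5) + 9)*(10/1))*(2 + 6)² = (√(1 + 9)*(10*1))*8² = (√10*10)*64 = (10*√10)*64 = 640*√10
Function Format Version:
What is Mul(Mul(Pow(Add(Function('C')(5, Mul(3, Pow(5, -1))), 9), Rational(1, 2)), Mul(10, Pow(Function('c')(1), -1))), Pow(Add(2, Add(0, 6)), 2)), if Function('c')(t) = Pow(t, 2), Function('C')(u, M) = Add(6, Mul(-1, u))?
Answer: Mul(640, Pow(10, Rational(1, 2))) ≈ 2023.9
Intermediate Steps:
Mul(Mul(Pow(Add(Function('C')(5, Mul(3, Pow(5, -1))), 9), Rational(1, 2)), Mul(10, Pow(Function('c')(1), -1))), Pow(Add(2, Add(0, 6)), 2)) = Mul(Mul(Pow(Add(Add(6, Mul(-1, 5)), 9), Rational(1, 2)), Mul(10, Pow(Pow(1, 2), -1))), Pow(Add(2, Add(0, 6)), 2)) = Mul(Mul(Pow(Add(Add(6, -5), 9), Rational(1, 2)), Mul(10, Pow(1, -1))), Pow(Add(2, 6), 2)) = Mul(Mul(Pow(Add(1, 9), Rational(1, 2)), Mul(10, 1)), Pow(8, 2)) = Mul(Mul(Pow(10, Rational(1, 2)), 10), 64) = Mul(Mul(10, Pow(10, Rational(1, 2))), 64) = Mul(640, Pow(10, Rational(1, 2)))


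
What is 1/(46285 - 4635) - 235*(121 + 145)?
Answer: -2603541499/41650 ≈ -62510.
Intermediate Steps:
1/(46285 - 4635) - 235*(121 + 145) = 1/41650 - 235*266 = 1/41650 - 1*62510 = 1/41650 - 62510 = -2603541499/41650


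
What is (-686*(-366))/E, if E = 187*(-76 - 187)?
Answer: -251076/49181 ≈ -5.1051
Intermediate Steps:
E = -49181 (E = 187*(-263) = -49181)
(-686*(-366))/E = -686*(-366)/(-49181) = 251076*(-1/49181) = -251076/49181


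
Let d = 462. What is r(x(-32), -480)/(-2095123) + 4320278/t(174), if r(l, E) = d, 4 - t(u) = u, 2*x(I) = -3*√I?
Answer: -266220996551/10475615 ≈ -25413.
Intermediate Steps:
x(I) = -3*√I/2 (x(I) = (-3*√I)/2 = -3*√I/2)
t(u) = 4 - u
r(l, E) = 462
r(x(-32), -480)/(-2095123) + 4320278/t(174) = 462/(-2095123) + 4320278/(4 - 1*174) = 462*(-1/2095123) + 4320278/(4 - 174) = -462/2095123 + 4320278/(-170) = -462/2095123 + 4320278*(-1/170) = -462/2095123 - 127067/5 = -266220996551/10475615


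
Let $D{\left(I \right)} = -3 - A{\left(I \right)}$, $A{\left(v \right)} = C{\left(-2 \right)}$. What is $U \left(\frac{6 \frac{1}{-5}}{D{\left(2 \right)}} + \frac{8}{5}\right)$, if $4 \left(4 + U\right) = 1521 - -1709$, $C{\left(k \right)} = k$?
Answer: $\frac{11249}{5} \approx 2249.8$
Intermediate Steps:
$A{\left(v \right)} = -2$
$D{\left(I \right)} = -1$ ($D{\left(I \right)} = -3 - -2 = -3 + 2 = -1$)
$U = \frac{1607}{2}$ ($U = -4 + \frac{1521 - -1709}{4} = -4 + \frac{1521 + 1709}{4} = -4 + \frac{1}{4} \cdot 3230 = -4 + \frac{1615}{2} = \frac{1607}{2} \approx 803.5$)
$U \left(\frac{6 \frac{1}{-5}}{D{\left(2 \right)}} + \frac{8}{5}\right) = \frac{1607 \left(\frac{6 \frac{1}{-5}}{-1} + \frac{8}{5}\right)}{2} = \frac{1607 \left(6 \left(- \frac{1}{5}\right) \left(-1\right) + 8 \cdot \frac{1}{5}\right)}{2} = \frac{1607 \left(\left(- \frac{6}{5}\right) \left(-1\right) + \frac{8}{5}\right)}{2} = \frac{1607 \left(\frac{6}{5} + \frac{8}{5}\right)}{2} = \frac{1607}{2} \cdot \frac{14}{5} = \frac{11249}{5}$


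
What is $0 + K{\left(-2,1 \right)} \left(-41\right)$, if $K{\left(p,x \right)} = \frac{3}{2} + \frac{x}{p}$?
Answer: $-41$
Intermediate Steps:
$K{\left(p,x \right)} = \frac{3}{2} + \frac{x}{p}$ ($K{\left(p,x \right)} = 3 \cdot \frac{1}{2} + \frac{x}{p} = \frac{3}{2} + \frac{x}{p}$)
$0 + K{\left(-2,1 \right)} \left(-41\right) = 0 + \left(\frac{3}{2} + 1 \frac{1}{-2}\right) \left(-41\right) = 0 + \left(\frac{3}{2} + 1 \left(- \frac{1}{2}\right)\right) \left(-41\right) = 0 + \left(\frac{3}{2} - \frac{1}{2}\right) \left(-41\right) = 0 + 1 \left(-41\right) = 0 - 41 = -41$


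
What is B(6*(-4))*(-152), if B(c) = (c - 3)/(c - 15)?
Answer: -1368/13 ≈ -105.23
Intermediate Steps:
B(c) = (-3 + c)/(-15 + c)
B(6*(-4))*(-152) = ((-3 + 6*(-4))/(-15 + 6*(-4)))*(-152) = ((-3 - 24)/(-15 - 24))*(-152) = (-27/(-39))*(-152) = -1/39*(-27)*(-152) = (9/13)*(-152) = -1368/13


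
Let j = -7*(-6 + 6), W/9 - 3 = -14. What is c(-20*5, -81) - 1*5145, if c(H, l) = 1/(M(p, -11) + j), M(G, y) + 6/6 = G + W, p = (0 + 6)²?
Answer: -329281/64 ≈ -5145.0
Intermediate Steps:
W = -99 (W = 27 + 9*(-14) = 27 - 126 = -99)
p = 36 (p = 6² = 36)
M(G, y) = -100 + G (M(G, y) = -1 + (G - 99) = -1 + (-99 + G) = -100 + G)
j = 0 (j = -7*0 = 0)
c(H, l) = -1/64 (c(H, l) = 1/((-100 + 36) + 0) = 1/(-64 + 0) = 1/(-64) = -1/64)
c(-20*5, -81) - 1*5145 = -1/64 - 1*5145 = -1/64 - 5145 = -329281/64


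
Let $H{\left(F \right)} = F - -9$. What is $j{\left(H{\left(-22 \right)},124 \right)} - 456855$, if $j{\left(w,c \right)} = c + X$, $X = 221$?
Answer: $-456510$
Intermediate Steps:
$H{\left(F \right)} = 9 + F$ ($H{\left(F \right)} = F + 9 = 9 + F$)
$j{\left(w,c \right)} = 221 + c$ ($j{\left(w,c \right)} = c + 221 = 221 + c$)
$j{\left(H{\left(-22 \right)},124 \right)} - 456855 = \left(221 + 124\right) - 456855 = 345 - 456855 = -456510$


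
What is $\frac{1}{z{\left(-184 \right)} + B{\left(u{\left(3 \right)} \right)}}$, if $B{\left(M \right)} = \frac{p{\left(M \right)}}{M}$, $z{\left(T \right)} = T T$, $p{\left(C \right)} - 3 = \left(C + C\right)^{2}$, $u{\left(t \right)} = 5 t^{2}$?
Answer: $\frac{15}{510541} \approx 2.9381 \cdot 10^{-5}$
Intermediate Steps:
$p{\left(C \right)} = 3 + 4 C^{2}$ ($p{\left(C \right)} = 3 + \left(C + C\right)^{2} = 3 + \left(2 C\right)^{2} = 3 + 4 C^{2}$)
$z{\left(T \right)} = T^{2}$
$B{\left(M \right)} = \frac{3 + 4 M^{2}}{M}$
$\frac{1}{z{\left(-184 \right)} + B{\left(u{\left(3 \right)} \right)}} = \frac{1}{\left(-184\right)^{2} + \left(\frac{3}{5 \cdot 3^{2}} + 4 \cdot 5 \cdot 3^{2}\right)} = \frac{1}{33856 + \left(\frac{3}{5 \cdot 9} + 4 \cdot 5 \cdot 9\right)} = \frac{1}{33856 + \left(\frac{3}{45} + 4 \cdot 45\right)} = \frac{1}{33856 + \left(3 \cdot \frac{1}{45} + 180\right)} = \frac{1}{33856 + \left(\frac{1}{15} + 180\right)} = \frac{1}{33856 + \frac{2701}{15}} = \frac{1}{\frac{510541}{15}} = \frac{15}{510541}$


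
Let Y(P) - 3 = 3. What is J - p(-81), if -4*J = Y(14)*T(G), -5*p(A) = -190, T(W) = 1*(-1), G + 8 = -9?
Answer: -73/2 ≈ -36.500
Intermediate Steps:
Y(P) = 6 (Y(P) = 3 + 3 = 6)
G = -17 (G = -8 - 9 = -17)
T(W) = -1
p(A) = 38 (p(A) = -⅕*(-190) = 38)
J = 3/2 (J = -3*(-1)/2 = -¼*(-6) = 3/2 ≈ 1.5000)
J - p(-81) = 3/2 - 1*38 = 3/2 - 38 = -73/2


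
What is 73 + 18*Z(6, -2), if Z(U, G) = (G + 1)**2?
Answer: 91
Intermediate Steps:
Z(U, G) = (1 + G)**2
73 + 18*Z(6, -2) = 73 + 18*(1 - 2)**2 = 73 + 18*(-1)**2 = 73 + 18*1 = 73 + 18 = 91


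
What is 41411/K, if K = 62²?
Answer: 41411/3844 ≈ 10.773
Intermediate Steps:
K = 3844
41411/K = 41411/3844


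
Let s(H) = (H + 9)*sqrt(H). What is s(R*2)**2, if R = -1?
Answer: -98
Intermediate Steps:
s(H) = sqrt(H)*(9 + H) (s(H) = (9 + H)*sqrt(H) = sqrt(H)*(9 + H))
s(R*2)**2 = (sqrt(-1*2)*(9 - 1*2))**2 = (sqrt(-2)*(9 - 2))**2 = ((I*sqrt(2))*7)**2 = (7*I*sqrt(2))**2 = -98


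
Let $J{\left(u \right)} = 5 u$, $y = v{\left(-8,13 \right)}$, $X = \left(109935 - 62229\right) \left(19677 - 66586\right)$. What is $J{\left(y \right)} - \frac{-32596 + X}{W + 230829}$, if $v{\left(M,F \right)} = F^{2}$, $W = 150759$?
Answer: $\frac{1280157605}{190794} \approx 6709.6$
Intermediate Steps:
$X = -2237840754$ ($X = 47706 \left(-46909\right) = -2237840754$)
$y = 169$ ($y = 13^{2} = 169$)
$J{\left(y \right)} - \frac{-32596 + X}{W + 230829} = 5 \cdot 169 - \frac{-32596 - 2237840754}{150759 + 230829} = 845 - - \frac{2237873350}{381588} = 845 - \left(-2237873350\right) \frac{1}{381588} = 845 - - \frac{1118936675}{190794} = 845 + \frac{1118936675}{190794} = \frac{1280157605}{190794}$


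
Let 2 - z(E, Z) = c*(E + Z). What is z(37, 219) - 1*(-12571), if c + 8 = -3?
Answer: 15389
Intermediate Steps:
c = -11 (c = -8 - 3 = -11)
z(E, Z) = 2 + 11*E + 11*Z (z(E, Z) = 2 - (-11)*(E + Z) = 2 - (-11*E - 11*Z) = 2 + (11*E + 11*Z) = 2 + 11*E + 11*Z)
z(37, 219) - 1*(-12571) = (2 + 11*37 + 11*219) - 1*(-12571) = (2 + 407 + 2409) + 12571 = 2818 + 12571 = 15389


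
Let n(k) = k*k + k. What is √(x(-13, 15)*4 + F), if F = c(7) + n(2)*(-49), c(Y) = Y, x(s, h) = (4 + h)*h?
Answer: √853 ≈ 29.206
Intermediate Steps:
n(k) = k + k² (n(k) = k² + k = k + k²)
x(s, h) = h*(4 + h)
F = -287 (F = 7 + (2*(1 + 2))*(-49) = 7 + (2*3)*(-49) = 7 + 6*(-49) = 7 - 294 = -287)
√(x(-13, 15)*4 + F) = √((15*(4 + 15))*4 - 287) = √((15*19)*4 - 287) = √(285*4 - 287) = √(1140 - 287) = √853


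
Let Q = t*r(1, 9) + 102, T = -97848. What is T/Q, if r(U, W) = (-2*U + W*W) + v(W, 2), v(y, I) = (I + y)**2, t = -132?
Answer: 1812/487 ≈ 3.7207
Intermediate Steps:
r(U, W) = W**2 + (2 + W)**2 - 2*U (r(U, W) = (-2*U + W*W) + (2 + W)**2 = (-2*U + W**2) + (2 + W)**2 = (W**2 - 2*U) + (2 + W)**2 = W**2 + (2 + W)**2 - 2*U)
Q = -26298 (Q = -132*(9**2 + (2 + 9)**2 - 2*1) + 102 = -132*(81 + 11**2 - 2) + 102 = -132*(81 + 121 - 2) + 102 = -132*200 + 102 = -26400 + 102 = -26298)
T/Q = -97848/(-26298) = -97848*(-1/26298) = 1812/487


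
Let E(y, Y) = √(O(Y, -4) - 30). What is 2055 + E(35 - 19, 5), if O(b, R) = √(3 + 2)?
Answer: 2055 + √(-30 + √5) ≈ 2055.0 + 5.2691*I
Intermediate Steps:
O(b, R) = √5
E(y, Y) = √(-30 + √5) (E(y, Y) = √(√5 - 30) = √(-30 + √5))
2055 + E(35 - 19, 5) = 2055 + √(-30 + √5)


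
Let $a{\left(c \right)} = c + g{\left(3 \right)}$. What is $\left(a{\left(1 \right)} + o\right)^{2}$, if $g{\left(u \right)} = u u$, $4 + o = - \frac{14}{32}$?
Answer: $\frac{7921}{256} \approx 30.941$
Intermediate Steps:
$o = - \frac{71}{16}$ ($o = -4 - \frac{14}{32} = -4 - \frac{7}{16} = - \frac{71}{16} \approx -4.4375$)
$g{\left(u \right)} = u^{2}$
$a{\left(c \right)} = 9 + c$ ($a{\left(c \right)} = c + 3^{2} = c + 9 = 9 + c$)
$\left(a{\left(1 \right)} + o\right)^{2} = \left(\left(9 + 1\right) - \frac{71}{16}\right)^{2} = \left(10 - \frac{71}{16}\right)^{2} = \left(\frac{89}{16}\right)^{2} = \frac{7921}{256}$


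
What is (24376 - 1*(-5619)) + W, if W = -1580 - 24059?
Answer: 4356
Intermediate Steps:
W = -25639
(24376 - 1*(-5619)) + W = (24376 - 1*(-5619)) - 25639 = (24376 + 5619) - 25639 = 29995 - 25639 = 4356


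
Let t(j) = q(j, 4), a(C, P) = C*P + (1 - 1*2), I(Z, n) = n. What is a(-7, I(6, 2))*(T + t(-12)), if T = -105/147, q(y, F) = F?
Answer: -345/7 ≈ -49.286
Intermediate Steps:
T = -5/7 (T = -105*1/147 = -5/7 ≈ -0.71429)
a(C, P) = -1 + C*P (a(C, P) = C*P + (1 - 2) = C*P - 1 = -1 + C*P)
t(j) = 4
a(-7, I(6, 2))*(T + t(-12)) = (-1 - 7*2)*(-5/7 + 4) = (-1 - 14)*(23/7) = -15*23/7 = -345/7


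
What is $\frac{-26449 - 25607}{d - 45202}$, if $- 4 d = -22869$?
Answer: $\frac{208224}{157939} \approx 1.3184$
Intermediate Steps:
$d = \frac{22869}{4}$ ($d = \left(- \frac{1}{4}\right) \left(-22869\right) = \frac{22869}{4} \approx 5717.3$)
$\frac{-26449 - 25607}{d - 45202} = \frac{-26449 - 25607}{\frac{22869}{4} - 45202} = - \frac{52056}{- \frac{157939}{4}} = \left(-52056\right) \left(- \frac{4}{157939}\right) = \frac{208224}{157939}$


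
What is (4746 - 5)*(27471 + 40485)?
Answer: 322179396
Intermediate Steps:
(4746 - 5)*(27471 + 40485) = 4741*67956 = 322179396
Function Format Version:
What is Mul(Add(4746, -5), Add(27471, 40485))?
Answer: 322179396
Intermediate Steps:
Mul(Add(4746, -5), Add(27471, 40485)) = Mul(4741, 67956) = 322179396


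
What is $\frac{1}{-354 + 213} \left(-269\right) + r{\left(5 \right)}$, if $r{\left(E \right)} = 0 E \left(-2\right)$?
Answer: $\frac{269}{141} \approx 1.9078$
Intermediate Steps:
$r{\left(E \right)} = 0$ ($r{\left(E \right)} = 0 \left(-2\right) = 0$)
$\frac{1}{-354 + 213} \left(-269\right) + r{\left(5 \right)} = \frac{1}{-354 + 213} \left(-269\right) + 0 = \frac{1}{-141} \left(-269\right) + 0 = \left(- \frac{1}{141}\right) \left(-269\right) + 0 = \frac{269}{141} + 0 = \frac{269}{141}$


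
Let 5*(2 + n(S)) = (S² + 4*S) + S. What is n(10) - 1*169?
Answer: -141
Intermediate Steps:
n(S) = -2 + S + S²/5 (n(S) = -2 + ((S² + 4*S) + S)/5 = -2 + (S² + 5*S)/5 = -2 + (S + S²/5) = -2 + S + S²/5)
n(10) - 1*169 = (-2 + 10 + (⅕)*10²) - 1*169 = (-2 + 10 + (⅕)*100) - 169 = (-2 + 10 + 20) - 169 = 28 - 169 = -141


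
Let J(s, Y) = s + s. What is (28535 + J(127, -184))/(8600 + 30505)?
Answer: 28789/39105 ≈ 0.73620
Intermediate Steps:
J(s, Y) = 2*s
(28535 + J(127, -184))/(8600 + 30505) = (28535 + 2*127)/(8600 + 30505) = (28535 + 254)/39105 = 28789*(1/39105) = 28789/39105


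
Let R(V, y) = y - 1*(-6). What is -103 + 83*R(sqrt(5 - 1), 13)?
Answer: 1474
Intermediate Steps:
R(V, y) = 6 + y (R(V, y) = y + 6 = 6 + y)
-103 + 83*R(sqrt(5 - 1), 13) = -103 + 83*(6 + 13) = -103 + 83*19 = -103 + 1577 = 1474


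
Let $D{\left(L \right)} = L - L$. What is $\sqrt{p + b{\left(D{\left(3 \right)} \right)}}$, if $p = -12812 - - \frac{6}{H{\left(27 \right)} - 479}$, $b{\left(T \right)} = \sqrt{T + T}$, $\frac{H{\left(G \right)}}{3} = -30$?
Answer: $\frac{19 i \sqrt{11490386}}{569} \approx 113.19 i$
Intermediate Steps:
$H{\left(G \right)} = -90$ ($H{\left(G \right)} = 3 \left(-30\right) = -90$)
$D{\left(L \right)} = 0$
$b{\left(T \right)} = \sqrt{2} \sqrt{T}$ ($b{\left(T \right)} = \sqrt{2 T} = \sqrt{2} \sqrt{T}$)
$p = - \frac{7290034}{569}$ ($p = -12812 - - \frac{6}{-90 - 479} = -12812 - - \frac{6}{-569} = -12812 - \left(-6\right) \left(- \frac{1}{569}\right) = -12812 - \frac{6}{569} = - \frac{7290034}{569} \approx -12812.0$)
$\sqrt{p + b{\left(D{\left(3 \right)} \right)}} = \sqrt{- \frac{7290034}{569} + \sqrt{2} \sqrt{0}} = \sqrt{- \frac{7290034}{569} + \sqrt{2} \cdot 0} = \sqrt{- \frac{7290034}{569} + 0} = \sqrt{- \frac{7290034}{569}} = \frac{19 i \sqrt{11490386}}{569}$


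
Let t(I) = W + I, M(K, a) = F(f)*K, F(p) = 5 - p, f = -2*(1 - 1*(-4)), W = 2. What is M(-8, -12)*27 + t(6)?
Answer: -3232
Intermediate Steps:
f = -10 (f = -2*(1 + 4) = -2*5 = -10)
M(K, a) = 15*K (M(K, a) = (5 - 1*(-10))*K = (5 + 10)*K = 15*K)
t(I) = 2 + I
M(-8, -12)*27 + t(6) = (15*(-8))*27 + (2 + 6) = -120*27 + 8 = -3240 + 8 = -3232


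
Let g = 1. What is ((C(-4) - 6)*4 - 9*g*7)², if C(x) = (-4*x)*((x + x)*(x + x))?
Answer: 16072081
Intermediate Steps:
C(x) = -16*x³ (C(x) = (-4*x)*((2*x)*(2*x)) = (-4*x)*(4*x²) = -16*x³)
((C(-4) - 6)*4 - 9*g*7)² = ((-16*(-4)³ - 6)*4 - 9*1*7)² = ((-16*(-64) - 6)*4 - 9*7)² = ((1024 - 6)*4 - 63)² = (1018*4 - 63)² = (4072 - 63)² = 4009² = 16072081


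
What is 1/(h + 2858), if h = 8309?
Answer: 1/11167 ≈ 8.9550e-5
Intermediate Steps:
1/(h + 2858) = 1/(8309 + 2858) = 1/11167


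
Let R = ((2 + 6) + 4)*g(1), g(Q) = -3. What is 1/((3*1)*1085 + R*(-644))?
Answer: 1/26439 ≈ 3.7823e-5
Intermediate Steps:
R = -36 (R = ((2 + 6) + 4)*(-3) = (8 + 4)*(-3) = 12*(-3) = -36)
1/((3*1)*1085 + R*(-644)) = 1/((3*1)*1085 - 36*(-644)) = 1/(3*1085 + 23184) = 1/(3255 + 23184) = 1/26439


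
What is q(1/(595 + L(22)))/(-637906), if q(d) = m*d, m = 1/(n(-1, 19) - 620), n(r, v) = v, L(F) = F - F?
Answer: 1/228111996070 ≈ 4.3838e-12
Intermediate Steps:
L(F) = 0
m = -1/601 (m = 1/(19 - 620) = 1/(-601) = -1/601 ≈ -0.0016639)
q(d) = -d/601
q(1/(595 + L(22)))/(-637906) = -1/(601*(595 + 0))/(-637906) = -1/601/595*(-1/637906) = -1/601*1/595*(-1/637906) = -1/357595*(-1/637906) = 1/228111996070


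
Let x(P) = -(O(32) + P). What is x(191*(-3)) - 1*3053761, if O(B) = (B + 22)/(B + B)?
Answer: -97702043/32 ≈ -3.0532e+6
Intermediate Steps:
O(B) = (22 + B)/(2*B) (O(B) = (22 + B)/((2*B)) = (22 + B)*(1/(2*B)) = (22 + B)/(2*B))
x(P) = -27/32 - P (x(P) = -((½)*(22 + 32)/32 + P) = -((½)*(1/32)*54 + P) = -(27/32 + P) = -27/32 - P)
x(191*(-3)) - 1*3053761 = (-27/32 - 191*(-3)) - 1*3053761 = (-27/32 - 1*(-573)) - 3053761 = (-27/32 + 573) - 3053761 = 18309/32 - 3053761 = -97702043/32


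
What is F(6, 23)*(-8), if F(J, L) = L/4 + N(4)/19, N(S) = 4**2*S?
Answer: -1386/19 ≈ -72.947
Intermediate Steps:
N(S) = 16*S
F(J, L) = 64/19 + L/4 (F(J, L) = L/4 + (16*4)/19 = L*(1/4) + 64*(1/19) = L/4 + 64/19 = 64/19 + L/4)
F(6, 23)*(-8) = (64/19 + (1/4)*23)*(-8) = (64/19 + 23/4)*(-8) = (693/76)*(-8) = -1386/19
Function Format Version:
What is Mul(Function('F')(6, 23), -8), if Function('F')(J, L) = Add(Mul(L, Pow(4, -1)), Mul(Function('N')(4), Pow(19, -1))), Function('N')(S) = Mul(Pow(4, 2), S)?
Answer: Rational(-1386, 19) ≈ -72.947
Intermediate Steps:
Function('N')(S) = Mul(16, S)
Function('F')(J, L) = Add(Rational(64, 19), Mul(Rational(1, 4), L)) (Function('F')(J, L) = Add(Mul(L, Pow(4, -1)), Mul(Mul(16, 4), Pow(19, -1))) = Add(Mul(L, Rational(1, 4)), Mul(64, Rational(1, 19))) = Add(Mul(Rational(1, 4), L), Rational(64, 19)) = Add(Rational(64, 19), Mul(Rational(1, 4), L)))
Mul(Function('F')(6, 23), -8) = Mul(Add(Rational(64, 19), Mul(Rational(1, 4), 23)), -8) = Mul(Add(Rational(64, 19), Rational(23, 4)), -8) = Mul(Rational(693, 76), -8) = Rational(-1386, 19)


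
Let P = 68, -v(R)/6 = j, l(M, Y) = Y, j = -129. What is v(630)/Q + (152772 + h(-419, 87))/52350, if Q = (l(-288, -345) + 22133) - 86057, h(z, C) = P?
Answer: 108692834/37383135 ≈ 2.9075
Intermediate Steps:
v(R) = 774 (v(R) = -6*(-129) = 774)
h(z, C) = 68
Q = -64269 (Q = (-345 + 22133) - 86057 = 21788 - 86057 = -64269)
v(630)/Q + (152772 + h(-419, 87))/52350 = 774/(-64269) + (152772 + 68)/52350 = 774*(-1/64269) + 152840*(1/52350) = -86/7141 + 15284/5235 = 108692834/37383135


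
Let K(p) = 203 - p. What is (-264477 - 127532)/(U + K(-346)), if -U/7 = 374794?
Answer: 392009/2623009 ≈ 0.14945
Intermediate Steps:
U = -2623558 (U = -7*374794 = -2623558)
(-264477 - 127532)/(U + K(-346)) = (-264477 - 127532)/(-2623558 + (203 - 1*(-346))) = -392009/(-2623558 + (203 + 346)) = -392009/(-2623558 + 549) = -392009/(-2623009) = -392009*(-1/2623009) = 392009/2623009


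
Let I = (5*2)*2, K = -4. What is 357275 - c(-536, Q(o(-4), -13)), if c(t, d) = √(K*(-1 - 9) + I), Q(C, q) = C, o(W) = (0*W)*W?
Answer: 357275 - 2*√15 ≈ 3.5727e+5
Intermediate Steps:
o(W) = 0 (o(W) = 0*W = 0)
I = 20 (I = 10*2 = 20)
c(t, d) = 2*√15 (c(t, d) = √(-4*(-1 - 9) + 20) = √(-4*(-10) + 20) = √(40 + 20) = √60 = 2*√15)
357275 - c(-536, Q(o(-4), -13)) = 357275 - 2*√15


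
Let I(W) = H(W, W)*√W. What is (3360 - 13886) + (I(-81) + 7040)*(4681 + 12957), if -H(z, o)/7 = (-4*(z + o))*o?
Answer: 124160994 + 58324350672*I ≈ 1.2416e+8 + 5.8324e+10*I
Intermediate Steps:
H(z, o) = -7*o*(-4*o - 4*z) (H(z, o) = -7*(-4*(z + o))*o = -7*(-4*(o + z))*o = -7*(-4*o - 4*z)*o = -7*o*(-4*o - 4*z))
I(W) = 56*W^(5/2) (I(W) = (28*W*(W + W))*√W = (28*W*(2*W))*√W = (56*W²)*√W = 56*W^(5/2))
(3360 - 13886) + (I(-81) + 7040)*(4681 + 12957) = (3360 - 13886) + (56*(-81)^(5/2) + 7040)*(4681 + 12957) = -10526 + (56*(59049*I) + 7040)*17638 = -10526 + (3306744*I + 7040)*17638 = -10526 + (7040 + 3306744*I)*17638 = -10526 + (124171520 + 58324350672*I) = 124160994 + 58324350672*I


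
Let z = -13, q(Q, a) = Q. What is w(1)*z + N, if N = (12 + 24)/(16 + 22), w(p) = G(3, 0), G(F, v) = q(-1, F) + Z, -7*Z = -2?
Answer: 1361/133 ≈ 10.233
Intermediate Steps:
Z = 2/7 (Z = -⅐*(-2) = 2/7 ≈ 0.28571)
G(F, v) = -5/7 (G(F, v) = -1 + 2/7 = -5/7)
w(p) = -5/7
N = 18/19 (N = 36/38 = 36*(1/38) = 18/19 ≈ 0.94737)
w(1)*z + N = -5/7*(-13) + 18/19 = 65/7 + 18/19 = 1361/133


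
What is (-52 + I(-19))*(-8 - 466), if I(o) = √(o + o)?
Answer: 24648 - 474*I*√38 ≈ 24648.0 - 2921.9*I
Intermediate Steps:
I(o) = √2*√o (I(o) = √(2*o) = √2*√o)
(-52 + I(-19))*(-8 - 466) = (-52 + √2*√(-19))*(-8 - 466) = (-52 + √2*(I*√19))*(-474) = (-52 + I*√38)*(-474) = 24648 - 474*I*√38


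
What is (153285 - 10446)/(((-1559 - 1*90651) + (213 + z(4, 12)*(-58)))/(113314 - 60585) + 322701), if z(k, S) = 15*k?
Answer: 7531757631/17015605552 ≈ 0.44264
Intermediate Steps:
(153285 - 10446)/(((-1559 - 1*90651) + (213 + z(4, 12)*(-58)))/(113314 - 60585) + 322701) = (153285 - 10446)/(((-1559 - 1*90651) + (213 + (15*4)*(-58)))/(113314 - 60585) + 322701) = 142839/(((-1559 - 90651) + (213 + 60*(-58)))/52729 + 322701) = 142839/((-92210 + (213 - 3480))*(1/52729) + 322701) = 142839/((-92210 - 3267)*(1/52729) + 322701) = 142839/(-95477*1/52729 + 322701) = 142839/(-95477/52729 + 322701) = 142839/(17015605552/52729) = 142839*(52729/17015605552) = 7531757631/17015605552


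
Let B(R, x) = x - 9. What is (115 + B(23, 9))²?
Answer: 13225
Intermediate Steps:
B(R, x) = -9 + x
(115 + B(23, 9))² = (115 + (-9 + 9))² = (115 + 0)² = 115² = 13225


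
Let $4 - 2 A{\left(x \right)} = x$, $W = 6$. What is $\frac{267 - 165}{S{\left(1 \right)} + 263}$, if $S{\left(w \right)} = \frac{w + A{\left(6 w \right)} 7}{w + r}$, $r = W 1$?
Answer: $\frac{714}{1835} \approx 0.3891$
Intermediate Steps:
$A{\left(x \right)} = 2 - \frac{x}{2}$
$r = 6$ ($r = 6 \cdot 1 = 6$)
$S{\left(w \right)} = \frac{14 - 20 w}{6 + w}$ ($S{\left(w \right)} = \frac{w + \left(2 - \frac{6 w}{2}\right) 7}{w + 6} = \frac{w + \left(2 - 3 w\right) 7}{6 + w} = \frac{w - \left(-14 + 21 w\right)}{6 + w} = \frac{14 - 20 w}{6 + w}$)
$\frac{267 - 165}{S{\left(1 \right)} + 263} = \frac{267 - 165}{\frac{2 \left(7 - 10\right)}{6 + 1} + 263} = \frac{102}{\frac{2 \left(7 - 10\right)}{7} + 263} = \frac{102}{2 \cdot \frac{1}{7} \left(-3\right) + 263} = \frac{102}{- \frac{6}{7} + 263} = \frac{102}{\frac{1835}{7}} = 102 \cdot \frac{7}{1835} = \frac{714}{1835}$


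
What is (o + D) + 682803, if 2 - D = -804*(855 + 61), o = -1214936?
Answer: 204333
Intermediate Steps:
D = 736466 (D = 2 - (-804)*(855 + 61) = 2 - (-804)*916 = 2 - 1*(-736464) = 2 + 736464 = 736466)
(o + D) + 682803 = (-1214936 + 736466) + 682803 = -478470 + 682803 = 204333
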